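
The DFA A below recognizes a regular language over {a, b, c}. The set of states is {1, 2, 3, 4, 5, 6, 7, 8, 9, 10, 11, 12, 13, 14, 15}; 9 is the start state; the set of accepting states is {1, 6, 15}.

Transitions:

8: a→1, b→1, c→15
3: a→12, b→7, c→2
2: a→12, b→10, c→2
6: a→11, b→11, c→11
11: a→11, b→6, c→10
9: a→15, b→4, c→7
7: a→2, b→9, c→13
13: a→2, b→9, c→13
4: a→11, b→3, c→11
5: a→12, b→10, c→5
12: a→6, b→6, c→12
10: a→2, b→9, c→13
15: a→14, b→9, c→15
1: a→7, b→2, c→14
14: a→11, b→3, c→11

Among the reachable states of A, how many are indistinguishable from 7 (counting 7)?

3

States {1,5,8} cannot be reached from the start state, so discard them.
P0 = {6,15} | {2,3,4,7,9,10,11,12,13,14}.
Split {6,15} by δ(·,c) → {6} and {15}.
Refine {2,3,4,7,9,10,11,12,13,14} on symbol a: members go to different blocks, giving {2,3,4,7,10,11,13,14} and {9} and {12}.
On input a, block {2,3,4,7,10,11,13,14} splits into {4,7,10,11,13,14} and {2,3}.
On input a, block {4,7,10,11,13,14} splits into {4,11,14} and {7,10,13}.
Refine {4,11,14} on symbol b: members go to different blocks, giving {4,14} and {11}.
The partition is now stable with 8 blocks: {6} | {4,14} | {15} | {9} | {12} | {2,3} | {7,10,13} | {11}.
State 7 belongs to the block {7,10,13}, which has 3 states.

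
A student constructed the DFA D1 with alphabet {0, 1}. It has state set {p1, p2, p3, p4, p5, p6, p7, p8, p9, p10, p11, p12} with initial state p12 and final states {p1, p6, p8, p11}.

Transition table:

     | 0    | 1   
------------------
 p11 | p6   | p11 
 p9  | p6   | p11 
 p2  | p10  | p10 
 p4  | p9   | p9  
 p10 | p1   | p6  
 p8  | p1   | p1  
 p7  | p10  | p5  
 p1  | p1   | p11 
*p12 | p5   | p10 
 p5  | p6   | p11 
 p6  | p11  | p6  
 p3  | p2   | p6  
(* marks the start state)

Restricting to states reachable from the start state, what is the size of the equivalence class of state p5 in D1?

States {p2,p3,p4,p7,p8,p9} cannot be reached from the start state, so discard them.
P0 = {p1,p6,p11} | {p5,p10,p12}.
On input 0, block {p5,p10,p12} splits into {p5,p10} and {p12}.
No further refinement is possible. Final partition (3 blocks): {p1,p6,p11} | {p5,p10} | {p12}.
The equivalence class containing p5 is {p5,p10}, of size 2.

2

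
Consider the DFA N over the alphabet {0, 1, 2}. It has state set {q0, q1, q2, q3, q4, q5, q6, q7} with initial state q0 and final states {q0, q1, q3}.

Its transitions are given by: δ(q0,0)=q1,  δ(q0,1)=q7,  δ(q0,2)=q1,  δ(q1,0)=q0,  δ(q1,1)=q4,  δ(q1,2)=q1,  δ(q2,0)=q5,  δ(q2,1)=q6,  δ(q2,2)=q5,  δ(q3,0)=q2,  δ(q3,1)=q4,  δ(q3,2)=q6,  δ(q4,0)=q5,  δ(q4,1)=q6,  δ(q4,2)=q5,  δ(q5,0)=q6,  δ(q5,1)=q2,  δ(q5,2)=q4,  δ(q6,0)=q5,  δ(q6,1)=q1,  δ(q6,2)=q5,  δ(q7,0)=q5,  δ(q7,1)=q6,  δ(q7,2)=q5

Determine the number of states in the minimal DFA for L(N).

States {q3} cannot be reached from the start state, so discard them.
Start with accepting vs non-accepting: {q0,q1} | {q2,q4,q5,q6,q7}.
Split {q2,q4,q5,q6,q7} by δ(·,1) → {q2,q4,q5,q7} and {q6}.
On input 0, block {q2,q4,q5,q7} splits into {q2,q4,q7} and {q5}.
Stable partition: {q0,q1} | {q2,q4,q7} | {q6} | {q5} — 4 equivalence classes.

4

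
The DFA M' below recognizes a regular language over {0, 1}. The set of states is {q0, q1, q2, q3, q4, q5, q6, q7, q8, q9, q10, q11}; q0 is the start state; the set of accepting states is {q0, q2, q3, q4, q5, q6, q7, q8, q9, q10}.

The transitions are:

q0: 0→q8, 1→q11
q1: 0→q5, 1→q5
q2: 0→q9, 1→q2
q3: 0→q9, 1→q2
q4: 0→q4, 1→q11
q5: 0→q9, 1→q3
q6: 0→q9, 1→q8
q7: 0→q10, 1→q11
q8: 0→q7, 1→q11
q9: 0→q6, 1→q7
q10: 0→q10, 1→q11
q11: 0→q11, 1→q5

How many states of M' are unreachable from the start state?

No path from q0 leads to q1, q4; the other 10 states are all reachable.

2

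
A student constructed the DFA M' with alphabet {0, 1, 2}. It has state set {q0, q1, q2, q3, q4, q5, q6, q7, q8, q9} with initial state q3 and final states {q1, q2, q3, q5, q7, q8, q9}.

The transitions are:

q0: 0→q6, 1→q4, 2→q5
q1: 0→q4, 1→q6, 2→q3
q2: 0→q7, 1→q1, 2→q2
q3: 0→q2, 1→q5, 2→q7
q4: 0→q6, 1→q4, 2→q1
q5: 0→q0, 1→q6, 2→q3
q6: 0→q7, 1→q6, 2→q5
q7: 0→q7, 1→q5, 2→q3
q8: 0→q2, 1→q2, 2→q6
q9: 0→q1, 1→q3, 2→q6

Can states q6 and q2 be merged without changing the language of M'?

No

First remove the unreachable states {q8,q9}; 8 states remain.
P0 = {q1,q2,q3,q5,q7} | {q0,q4,q6}.
Refine {q1,q2,q3,q5,q7} on symbol 0: members go to different blocks, giving {q2,q3,q7} and {q1,q5}.
On input 0, block {q0,q4,q6} splits into {q0,q4} and {q6}.
No further refinement is possible. Final partition (4 blocks): {q2,q3,q7} | {q0,q4} | {q1,q5} | {q6}.
q6 and q2 end up in different blocks, so they are distinguishable. For instance, the string 'ε' is accepted from only q2.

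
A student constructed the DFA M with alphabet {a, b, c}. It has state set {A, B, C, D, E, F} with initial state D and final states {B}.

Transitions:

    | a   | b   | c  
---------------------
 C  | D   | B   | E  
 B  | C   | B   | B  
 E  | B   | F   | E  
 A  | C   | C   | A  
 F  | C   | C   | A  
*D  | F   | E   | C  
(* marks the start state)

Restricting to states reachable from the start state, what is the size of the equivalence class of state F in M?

2

All states are reachable from the start state.
Start with accepting vs non-accepting: {B} | {A,C,D,E,F}.
On input a, block {A,C,D,E,F} splits into {A,C,D,F} and {E}.
Split {A,C,D,F} by δ(·,b) → {A,F} and {C} and {D}.
No further refinement is possible. Final partition (5 blocks): {B} | {A,F} | {E} | {C} | {D}.
The equivalence class containing F is {A,F}, of size 2.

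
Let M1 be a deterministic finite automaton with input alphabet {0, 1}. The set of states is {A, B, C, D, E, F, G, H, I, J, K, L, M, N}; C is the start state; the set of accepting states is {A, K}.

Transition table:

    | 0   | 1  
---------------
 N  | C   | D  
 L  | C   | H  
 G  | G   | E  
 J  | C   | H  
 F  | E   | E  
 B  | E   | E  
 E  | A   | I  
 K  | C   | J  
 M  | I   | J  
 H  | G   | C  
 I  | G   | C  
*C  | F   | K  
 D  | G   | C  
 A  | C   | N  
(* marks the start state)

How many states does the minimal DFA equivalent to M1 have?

7

States {B,L,M} cannot be reached from the start state, so discard them.
Start with accepting vs non-accepting: {A,K} | {C,D,E,F,G,H,I,J,N}.
Refine {C,D,E,F,G,H,I,J,N} on symbol 0: members go to different blocks, giving {C,D,F,G,H,I,J,N} and {E}.
Refine {C,D,F,G,H,I,J,N} on symbol 0: members go to different blocks, giving {C,D,G,H,I,J,N} and {F}.
Split {C,D,G,H,I,J,N} by δ(·,0) → {D,G,H,I,J,N} and {C}.
Split {D,G,H,I,J,N} by δ(·,0) → {D,G,H,I} and {J,N}.
Refine {D,G,H,I} on symbol 1: members go to different blocks, giving {D,H,I} and {G}.
The partition is now stable with 7 blocks: {A,K} | {D,H,I} | {E} | {F} | {C} | {J,N} | {G}.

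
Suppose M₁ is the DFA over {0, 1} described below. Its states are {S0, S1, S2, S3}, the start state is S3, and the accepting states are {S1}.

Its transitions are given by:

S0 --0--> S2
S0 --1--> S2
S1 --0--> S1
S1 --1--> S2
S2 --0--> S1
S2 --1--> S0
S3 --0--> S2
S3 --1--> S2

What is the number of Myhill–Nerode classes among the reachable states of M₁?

3

Initial partition by acceptance: {S1} | {S0,S2,S3}.
Refine {S0,S2,S3} on symbol 0: members go to different blocks, giving {S0,S3} and {S2}.
The partition is now stable with 3 blocks: {S1} | {S0,S3} | {S2}.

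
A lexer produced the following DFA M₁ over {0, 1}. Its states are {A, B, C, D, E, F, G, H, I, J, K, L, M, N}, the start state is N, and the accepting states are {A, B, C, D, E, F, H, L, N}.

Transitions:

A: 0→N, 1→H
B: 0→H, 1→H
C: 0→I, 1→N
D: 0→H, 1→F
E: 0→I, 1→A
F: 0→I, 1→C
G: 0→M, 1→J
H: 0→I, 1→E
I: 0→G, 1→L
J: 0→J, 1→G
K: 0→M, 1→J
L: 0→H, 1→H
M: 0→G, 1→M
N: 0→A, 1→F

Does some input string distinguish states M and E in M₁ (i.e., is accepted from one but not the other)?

Yes

States {B,D,K} cannot be reached from the start state, so discard them.
Initial partition by acceptance: {A,C,E,F,H,L,N} | {G,I,J,M}.
Refine {A,C,E,F,H,L,N} on symbol 0: members go to different blocks, giving {C,E,F,H} and {A,L,N}.
On input 1, block {C,E,F,H} splits into {C,E} and {F,H}.
Split {G,I,J,M} by δ(·,1) → {G,J,M} and {I}.
Refine {A,L,N} on symbol 0: members go to different blocks, giving {A,N} and {L}.
No further refinement is possible. Final partition (6 blocks): {C,E} | {G,J,M} | {A,N} | {F,H} | {I} | {L}.
M and E end up in different blocks, so they are distinguishable. For instance, the string 'ε' is accepted from only E.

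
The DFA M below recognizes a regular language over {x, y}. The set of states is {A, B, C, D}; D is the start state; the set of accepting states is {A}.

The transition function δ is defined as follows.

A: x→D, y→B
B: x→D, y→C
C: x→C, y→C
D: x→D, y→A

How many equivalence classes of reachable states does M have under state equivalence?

4

Start with accepting vs non-accepting: {A} | {B,C,D}.
Refine {B,C,D} on symbol y: members go to different blocks, giving {B,C} and {D}.
On input x, block {B,C} splits into {B} and {C}.
The partition is now stable with 4 blocks: {A} | {B} | {D} | {C}.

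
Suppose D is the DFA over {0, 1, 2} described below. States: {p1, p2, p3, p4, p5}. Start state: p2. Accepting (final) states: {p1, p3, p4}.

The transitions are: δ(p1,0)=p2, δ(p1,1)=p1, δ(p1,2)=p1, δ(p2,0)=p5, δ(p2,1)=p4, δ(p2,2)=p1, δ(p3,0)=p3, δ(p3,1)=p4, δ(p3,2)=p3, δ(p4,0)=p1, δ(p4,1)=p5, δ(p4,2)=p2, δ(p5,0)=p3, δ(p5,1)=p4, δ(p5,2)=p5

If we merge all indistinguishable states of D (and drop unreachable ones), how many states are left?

P0 = {p1,p3,p4} | {p2,p5}.
Refine {p1,p3,p4} on symbol 0: members go to different blocks, giving {p3,p4} and {p1}.
Refine {p3,p4} on symbol 0: members go to different blocks, giving {p3} and {p4}.
Refine {p2,p5} on symbol 0: members go to different blocks, giving {p2} and {p5}.
The partition is now stable with 5 blocks: {p3} | {p2} | {p1} | {p4} | {p5}.

5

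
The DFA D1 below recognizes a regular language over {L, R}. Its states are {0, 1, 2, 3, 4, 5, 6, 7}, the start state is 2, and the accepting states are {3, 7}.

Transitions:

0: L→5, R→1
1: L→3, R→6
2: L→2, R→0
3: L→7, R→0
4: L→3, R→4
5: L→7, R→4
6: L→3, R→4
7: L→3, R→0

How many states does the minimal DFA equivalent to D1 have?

4

Every state is reachable, so we keep all 8.
Start with accepting vs non-accepting: {3,7} | {0,1,2,4,5,6}.
Refine {0,1,2,4,5,6} on symbol L: members go to different blocks, giving {1,4,5,6} and {0,2}.
On input L, block {0,2} splits into {0} and {2}.
No further refinement is possible. Final partition (4 blocks): {3,7} | {1,4,5,6} | {0} | {2}.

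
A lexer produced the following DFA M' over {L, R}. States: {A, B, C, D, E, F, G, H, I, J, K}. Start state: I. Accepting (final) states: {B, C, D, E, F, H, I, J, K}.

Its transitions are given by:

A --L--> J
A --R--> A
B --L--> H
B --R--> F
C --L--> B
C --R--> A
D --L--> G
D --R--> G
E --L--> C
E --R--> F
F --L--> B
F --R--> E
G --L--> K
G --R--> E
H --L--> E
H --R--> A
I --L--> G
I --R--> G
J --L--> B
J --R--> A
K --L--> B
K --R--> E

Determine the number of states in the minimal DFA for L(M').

States {D} cannot be reached from the start state, so discard them.
Initial partition by acceptance: {B,C,E,F,H,I,J,K} | {A,G}.
Refine {B,C,E,F,H,I,J,K} on symbol L: members go to different blocks, giving {B,C,E,F,H,J,K} and {I}.
On input R, block {B,C,E,F,H,J,K} splits into {B,E,F,K} and {C,H,J}.
On input L, block {B,E,F,K} splits into {B,E} and {F,K}.
On input L, block {A,G} splits into {A} and {G}.
The partition is now stable with 6 blocks: {B,E} | {A} | {I} | {C,H,J} | {F,K} | {G}.

6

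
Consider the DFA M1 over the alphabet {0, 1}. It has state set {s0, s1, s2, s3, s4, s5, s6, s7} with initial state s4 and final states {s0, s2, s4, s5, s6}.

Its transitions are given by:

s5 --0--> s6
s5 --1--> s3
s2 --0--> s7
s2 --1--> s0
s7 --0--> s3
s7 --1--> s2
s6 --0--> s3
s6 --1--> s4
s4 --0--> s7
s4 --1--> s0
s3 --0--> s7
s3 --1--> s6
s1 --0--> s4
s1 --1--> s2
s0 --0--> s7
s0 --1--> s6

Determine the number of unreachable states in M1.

Starting at s4 and following transitions, the reachable set is {s0, s2, s3, s4, s6, s7}. That leaves s1, s5 unreachable — 2 in total.

2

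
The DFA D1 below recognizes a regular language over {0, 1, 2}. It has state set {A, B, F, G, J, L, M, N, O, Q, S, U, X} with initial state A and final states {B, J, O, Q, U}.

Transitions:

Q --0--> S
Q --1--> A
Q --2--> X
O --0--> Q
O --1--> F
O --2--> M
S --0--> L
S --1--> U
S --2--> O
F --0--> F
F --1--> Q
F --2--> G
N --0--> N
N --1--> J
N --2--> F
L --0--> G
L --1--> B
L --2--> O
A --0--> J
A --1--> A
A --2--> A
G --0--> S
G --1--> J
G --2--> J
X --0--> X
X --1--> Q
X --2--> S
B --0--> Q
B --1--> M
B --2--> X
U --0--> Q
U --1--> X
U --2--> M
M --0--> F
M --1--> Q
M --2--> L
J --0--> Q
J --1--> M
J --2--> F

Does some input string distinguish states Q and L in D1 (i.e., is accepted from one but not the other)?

Yes

First remove the unreachable states {N}; 12 states remain.
Initial partition by acceptance: {B,J,O,Q,U} | {A,F,G,L,M,S,X}.
On input 0, block {B,J,O,Q,U} splits into {B,J,O,U} and {Q}.
Split {A,F,G,L,M,S,X} by δ(·,0) → {F,G,L,M,S,X} and {A}.
On input 1, block {F,G,L,M,S,X} splits into {F,M,X} and {G,L,S}.
The partition is now stable with 5 blocks: {B,J,O,U} | {F,M,X} | {Q} | {A} | {G,L,S}.
Q and L end up in different blocks, so they are distinguishable. For instance, the string 'ε' is accepted from only Q.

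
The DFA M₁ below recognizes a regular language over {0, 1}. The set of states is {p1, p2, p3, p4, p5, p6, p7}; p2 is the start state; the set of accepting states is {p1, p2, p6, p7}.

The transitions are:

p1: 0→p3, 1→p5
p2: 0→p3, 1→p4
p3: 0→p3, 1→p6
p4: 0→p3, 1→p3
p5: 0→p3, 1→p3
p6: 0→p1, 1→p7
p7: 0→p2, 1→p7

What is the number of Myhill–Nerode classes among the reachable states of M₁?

Every state is reachable, so we keep all 7.
Start with accepting vs non-accepting: {p1,p2,p6,p7} | {p3,p4,p5}.
Split {p1,p2,p6,p7} by δ(·,0) → {p1,p2} and {p6,p7}.
Refine {p3,p4,p5} on symbol 1: members go to different blocks, giving {p4,p5} and {p3}.
The partition is now stable with 4 blocks: {p1,p2} | {p4,p5} | {p6,p7} | {p3}.

4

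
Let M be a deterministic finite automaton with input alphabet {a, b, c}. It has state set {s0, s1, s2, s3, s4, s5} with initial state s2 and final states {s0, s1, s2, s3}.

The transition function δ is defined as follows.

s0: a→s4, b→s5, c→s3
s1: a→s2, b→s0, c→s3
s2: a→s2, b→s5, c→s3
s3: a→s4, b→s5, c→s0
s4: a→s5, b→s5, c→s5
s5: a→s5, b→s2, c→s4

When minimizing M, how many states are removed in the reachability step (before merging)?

No path from s2 leads to s1; the other 5 states are all reachable.

1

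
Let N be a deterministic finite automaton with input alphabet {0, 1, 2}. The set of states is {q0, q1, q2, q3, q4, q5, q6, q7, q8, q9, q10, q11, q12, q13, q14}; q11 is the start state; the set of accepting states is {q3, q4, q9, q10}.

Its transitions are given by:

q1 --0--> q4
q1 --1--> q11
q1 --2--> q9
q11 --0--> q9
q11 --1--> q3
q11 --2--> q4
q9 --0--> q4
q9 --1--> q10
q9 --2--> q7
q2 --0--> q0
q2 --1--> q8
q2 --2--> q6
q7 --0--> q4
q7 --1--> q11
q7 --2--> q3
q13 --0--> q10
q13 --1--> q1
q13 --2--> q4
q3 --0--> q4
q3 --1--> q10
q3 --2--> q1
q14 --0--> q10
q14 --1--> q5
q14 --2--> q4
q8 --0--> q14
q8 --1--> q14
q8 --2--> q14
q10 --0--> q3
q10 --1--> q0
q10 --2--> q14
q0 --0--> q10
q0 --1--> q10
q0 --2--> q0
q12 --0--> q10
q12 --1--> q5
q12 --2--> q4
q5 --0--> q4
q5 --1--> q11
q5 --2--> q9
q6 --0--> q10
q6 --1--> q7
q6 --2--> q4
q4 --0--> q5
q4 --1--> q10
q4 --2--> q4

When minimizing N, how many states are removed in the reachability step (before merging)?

BFS from q11 reaches {q0, q1, q3, q4, q5, q7, q9, q10, q11, q14}; the 5 state(s) q2, q6, q8, q12, q13 are never visited.

5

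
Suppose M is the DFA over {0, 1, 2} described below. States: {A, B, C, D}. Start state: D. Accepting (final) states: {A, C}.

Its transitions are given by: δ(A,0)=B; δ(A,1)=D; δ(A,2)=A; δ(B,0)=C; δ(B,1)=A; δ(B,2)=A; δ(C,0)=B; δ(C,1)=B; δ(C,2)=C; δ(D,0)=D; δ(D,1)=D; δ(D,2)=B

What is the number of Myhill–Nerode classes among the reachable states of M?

Initial partition by acceptance: {A,C} | {B,D}.
Refine {B,D} on symbol 0: members go to different blocks, giving {B} and {D}.
On input 1, block {A,C} splits into {A} and {C}.
No further refinement is possible. Final partition (4 blocks): {A} | {B} | {D} | {C}.

4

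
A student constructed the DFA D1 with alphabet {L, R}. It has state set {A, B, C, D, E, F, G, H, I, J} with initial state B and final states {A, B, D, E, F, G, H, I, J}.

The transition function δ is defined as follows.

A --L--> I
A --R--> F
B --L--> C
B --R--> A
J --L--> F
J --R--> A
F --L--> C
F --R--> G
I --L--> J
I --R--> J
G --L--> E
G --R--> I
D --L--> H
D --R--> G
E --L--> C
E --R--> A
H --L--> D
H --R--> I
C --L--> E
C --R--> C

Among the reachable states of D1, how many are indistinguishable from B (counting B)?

States {D,H} cannot be reached from the start state, so discard them.
Start with accepting vs non-accepting: {A,B,E,F,G,I,J} | {C}.
Refine {A,B,E,F,G,I,J} on symbol L: members go to different blocks, giving {A,G,I,J} and {B,E,F}.
Refine {A,G,I,J} on symbol L: members go to different blocks, giving {A,I} and {G,J}.
On input L, block {A,I} splits into {A} and {I}.
Refine {B,E,F} on symbol R: members go to different blocks, giving {B,E} and {F}.
On input L, block {G,J} splits into {G} and {J}.
Stable partition: {A} | {C} | {B,E} | {G} | {I} | {F} | {J} — 7 equivalence classes.
State B belongs to the block {B,E}, which has 2 states.

2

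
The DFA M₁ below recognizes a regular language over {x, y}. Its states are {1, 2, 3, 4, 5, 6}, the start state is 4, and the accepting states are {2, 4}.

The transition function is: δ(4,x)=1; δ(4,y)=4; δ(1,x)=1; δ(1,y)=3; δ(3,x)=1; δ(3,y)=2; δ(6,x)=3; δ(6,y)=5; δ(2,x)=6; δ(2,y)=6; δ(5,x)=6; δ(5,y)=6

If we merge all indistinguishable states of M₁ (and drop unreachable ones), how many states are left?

6

Every state is reachable, so we keep all 6.
P0 = {2,4} | {1,3,5,6}.
Refine {2,4} on symbol y: members go to different blocks, giving {2} and {4}.
On input y, block {1,3,5,6} splits into {1,5,6} and {3}.
Split {1,5,6} by δ(·,x) → {1,5} and {6}.
On input x, block {1,5} splits into {1} and {5}.
No further refinement is possible. Final partition (6 blocks): {2} | {1} | {4} | {3} | {6} | {5}.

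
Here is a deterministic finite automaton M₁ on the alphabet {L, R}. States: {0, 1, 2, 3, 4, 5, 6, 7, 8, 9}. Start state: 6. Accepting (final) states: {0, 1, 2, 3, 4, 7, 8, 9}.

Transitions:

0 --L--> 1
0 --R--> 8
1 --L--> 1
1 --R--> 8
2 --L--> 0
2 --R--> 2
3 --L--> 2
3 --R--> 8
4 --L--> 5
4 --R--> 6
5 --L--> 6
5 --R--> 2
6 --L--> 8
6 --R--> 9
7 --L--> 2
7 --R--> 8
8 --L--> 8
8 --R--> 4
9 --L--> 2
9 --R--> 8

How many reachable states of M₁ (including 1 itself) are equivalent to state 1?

2

Reachable states from the start: {0,1,2,4,5,6,8,9}. Unreachable: {3,7} — drop them.
P0 = {0,1,2,4,8,9} | {5,6}.
Split {0,1,2,4,8,9} by δ(·,L) → {0,1,2,8,9} and {4}.
Split {0,1,2,8,9} by δ(·,R) → {0,1,2,9} and {8}.
Split {0,1,2,9} by δ(·,R) → {0,1,9} and {2}.
Split {0,1,9} by δ(·,L) → {0,1} and {9}.
Split {5,6} by δ(·,L) → {5} and {6}.
The partition is now stable with 7 blocks: {0,1} | {5} | {4} | {8} | {2} | {9} | {6}.
State 1 belongs to the block {0,1}, which has 2 states.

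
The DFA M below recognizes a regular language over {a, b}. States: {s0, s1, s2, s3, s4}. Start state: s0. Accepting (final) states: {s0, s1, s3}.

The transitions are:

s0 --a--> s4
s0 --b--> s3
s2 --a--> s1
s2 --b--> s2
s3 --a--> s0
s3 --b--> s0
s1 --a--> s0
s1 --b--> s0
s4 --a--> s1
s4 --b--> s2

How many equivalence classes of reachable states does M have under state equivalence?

All states are reachable from the start state.
P0 = {s0,s1,s3} | {s2,s4}.
On input a, block {s0,s1,s3} splits into {s1,s3} and {s0}.
The partition is now stable with 3 blocks: {s1,s3} | {s2,s4} | {s0}.

3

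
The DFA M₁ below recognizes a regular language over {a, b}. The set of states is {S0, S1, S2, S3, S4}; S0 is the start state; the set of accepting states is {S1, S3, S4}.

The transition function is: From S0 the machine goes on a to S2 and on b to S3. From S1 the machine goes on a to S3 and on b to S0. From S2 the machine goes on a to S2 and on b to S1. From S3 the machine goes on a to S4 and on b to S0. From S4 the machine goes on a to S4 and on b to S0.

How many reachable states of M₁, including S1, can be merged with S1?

3

Every state is reachable, so we keep all 5.
Start with accepting vs non-accepting: {S1,S3,S4} | {S0,S2}.
No further refinement is possible. Final partition (2 blocks): {S1,S3,S4} | {S0,S2}.
The equivalence class containing S1 is {S1,S3,S4}, of size 3.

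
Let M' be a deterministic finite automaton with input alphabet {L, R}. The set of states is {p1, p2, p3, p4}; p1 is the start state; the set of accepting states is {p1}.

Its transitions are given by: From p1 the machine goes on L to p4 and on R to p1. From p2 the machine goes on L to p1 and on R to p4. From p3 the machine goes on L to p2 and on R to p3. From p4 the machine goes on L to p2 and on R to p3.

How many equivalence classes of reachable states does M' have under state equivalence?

3

Start with accepting vs non-accepting: {p1} | {p2,p3,p4}.
On input L, block {p2,p3,p4} splits into {p3,p4} and {p2}.
The partition is now stable with 3 blocks: {p1} | {p3,p4} | {p2}.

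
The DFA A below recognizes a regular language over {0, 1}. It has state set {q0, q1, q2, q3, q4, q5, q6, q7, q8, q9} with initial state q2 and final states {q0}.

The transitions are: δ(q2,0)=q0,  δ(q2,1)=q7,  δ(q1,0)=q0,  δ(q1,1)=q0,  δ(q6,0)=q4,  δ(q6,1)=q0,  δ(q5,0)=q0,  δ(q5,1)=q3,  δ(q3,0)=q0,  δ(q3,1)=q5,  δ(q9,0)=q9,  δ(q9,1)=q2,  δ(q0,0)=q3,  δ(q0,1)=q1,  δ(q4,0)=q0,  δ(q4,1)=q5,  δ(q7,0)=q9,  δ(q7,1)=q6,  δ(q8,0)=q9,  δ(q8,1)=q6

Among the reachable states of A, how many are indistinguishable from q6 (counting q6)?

Reachable states from the start: {q0,q1,q2,q3,q4,q5,q6,q7,q9}. Unreachable: {q8} — drop them.
P0 = {q0} | {q1,q2,q3,q4,q5,q6,q7,q9}.
Split {q1,q2,q3,q4,q5,q6,q7,q9} by δ(·,0) → {q1,q2,q3,q4,q5} and {q6,q7,q9}.
On input 1, block {q1,q2,q3,q4,q5} splits into {q3,q4,q5} and {q1} and {q2}.
On input 0, block {q6,q7,q9} splits into {q7,q9} and {q6}.
Refine {q7,q9} on symbol 1: members go to different blocks, giving {q7} and {q9}.
No further refinement is possible. Final partition (7 blocks): {q0} | {q3,q4,q5} | {q7} | {q1} | {q2} | {q6} | {q9}.
The equivalence class containing q6 is {q6}, of size 1.

1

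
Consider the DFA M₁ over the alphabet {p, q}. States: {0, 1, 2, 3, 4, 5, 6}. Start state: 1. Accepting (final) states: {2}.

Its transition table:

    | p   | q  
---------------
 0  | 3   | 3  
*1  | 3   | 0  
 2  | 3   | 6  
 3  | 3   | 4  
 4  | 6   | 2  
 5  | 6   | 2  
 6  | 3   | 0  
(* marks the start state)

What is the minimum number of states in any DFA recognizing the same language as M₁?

States {5} cannot be reached from the start state, so discard them.
Initial partition by acceptance: {2} | {0,1,3,4,6}.
Split {0,1,3,4,6} by δ(·,q) → {0,1,3,6} and {4}.
Refine {0,1,3,6} on symbol q: members go to different blocks, giving {0,1,6} and {3}.
Refine {0,1,6} on symbol q: members go to different blocks, giving {1,6} and {0}.
The partition is now stable with 5 blocks: {2} | {1,6} | {4} | {3} | {0}.

5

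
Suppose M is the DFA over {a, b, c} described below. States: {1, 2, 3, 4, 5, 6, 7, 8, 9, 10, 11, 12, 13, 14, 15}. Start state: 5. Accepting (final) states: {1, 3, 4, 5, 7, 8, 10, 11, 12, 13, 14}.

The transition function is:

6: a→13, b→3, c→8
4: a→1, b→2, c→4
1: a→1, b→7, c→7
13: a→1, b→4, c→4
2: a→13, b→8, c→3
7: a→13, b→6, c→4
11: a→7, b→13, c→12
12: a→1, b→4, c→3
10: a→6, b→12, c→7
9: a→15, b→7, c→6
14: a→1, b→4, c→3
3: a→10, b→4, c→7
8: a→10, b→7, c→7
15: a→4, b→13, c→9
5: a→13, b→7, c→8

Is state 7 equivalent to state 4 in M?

Yes

Reachable states from the start: {1,2,3,4,5,6,7,8,10,12,13}. Unreachable: {9,11,14,15} — drop them.
P0 = {1,3,4,5,7,8,10,12,13} | {2,6}.
Split {1,3,4,5,7,8,10,12,13} by δ(·,a) → {1,3,4,5,7,8,12,13} and {10}.
Split {1,3,4,5,7,8,12,13} by δ(·,a) → {1,4,5,7,12,13} and {3,8}.
On input b, block {1,4,5,7,12,13} splits into {1,5,12,13} and {4,7}.
Refine {1,5,12,13} on symbol c: members go to different blocks, giving {1,13} and {5,12}.
The partition is now stable with 6 blocks: {1,13} | {2,6} | {10} | {3,8} | {4,7} | {5,12}.
7 and 4 lie in the same block of the stable partition, so they are equivalent — no string distinguishes them.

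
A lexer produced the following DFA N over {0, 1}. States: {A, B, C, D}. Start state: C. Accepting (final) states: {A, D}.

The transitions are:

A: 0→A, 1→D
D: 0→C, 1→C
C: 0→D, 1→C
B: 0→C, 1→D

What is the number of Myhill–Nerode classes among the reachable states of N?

2

Reachable states from the start: {C,D}. Unreachable: {A,B} — drop them.
P0 = {D} | {C}.
Stable partition: {D} | {C} — 2 equivalence classes.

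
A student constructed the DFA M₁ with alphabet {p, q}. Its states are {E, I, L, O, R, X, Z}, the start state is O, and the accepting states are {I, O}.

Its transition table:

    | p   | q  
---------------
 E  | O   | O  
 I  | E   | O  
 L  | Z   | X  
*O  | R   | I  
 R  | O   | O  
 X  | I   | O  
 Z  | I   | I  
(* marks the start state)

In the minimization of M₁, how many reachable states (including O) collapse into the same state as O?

2

First remove the unreachable states {L,X,Z}; 4 states remain.
Start with accepting vs non-accepting: {I,O} | {E,R}.
Stable partition: {I,O} | {E,R} — 2 equivalence classes.
State O belongs to the block {I,O}, which has 2 states.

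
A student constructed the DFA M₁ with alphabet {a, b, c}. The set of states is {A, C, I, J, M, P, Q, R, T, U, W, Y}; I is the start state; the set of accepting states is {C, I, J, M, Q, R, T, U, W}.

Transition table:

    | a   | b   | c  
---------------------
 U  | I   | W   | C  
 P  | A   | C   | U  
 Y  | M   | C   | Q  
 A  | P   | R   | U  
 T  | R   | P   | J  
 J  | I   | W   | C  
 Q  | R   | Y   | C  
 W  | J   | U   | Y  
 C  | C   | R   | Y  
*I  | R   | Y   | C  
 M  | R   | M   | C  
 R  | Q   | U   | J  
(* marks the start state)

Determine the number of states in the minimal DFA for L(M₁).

7

States {A,P,T} cannot be reached from the start state, so discard them.
Initial partition by acceptance: {C,I,J,M,Q,R,U,W} | {Y}.
On input b, block {C,I,J,M,Q,R,U,W} splits into {C,J,M,R,U,W} and {I,Q}.
Split {C,J,M,R,U,W} by δ(·,a) → {J,R,U} and {C,M,W}.
Split {J,R,U} by δ(·,b) → {J,U} and {R}.
On input a, block {C,M,W} splits into {W} and {C} and {M}.
The partition is now stable with 7 blocks: {J,U} | {Y} | {I,Q} | {W} | {R} | {C} | {M}.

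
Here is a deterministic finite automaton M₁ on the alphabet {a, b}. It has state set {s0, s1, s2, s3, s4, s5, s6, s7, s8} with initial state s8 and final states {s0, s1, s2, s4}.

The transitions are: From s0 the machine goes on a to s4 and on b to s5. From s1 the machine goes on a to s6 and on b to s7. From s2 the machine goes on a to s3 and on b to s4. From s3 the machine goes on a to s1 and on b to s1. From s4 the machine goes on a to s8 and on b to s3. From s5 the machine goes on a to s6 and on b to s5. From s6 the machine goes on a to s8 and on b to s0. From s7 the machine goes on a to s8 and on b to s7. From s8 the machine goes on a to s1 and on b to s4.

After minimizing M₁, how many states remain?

8

Reachable states from the start: {s0,s1,s3,s4,s5,s6,s7,s8}. Unreachable: {s2} — drop them.
P0 = {s0,s1,s4} | {s3,s5,s6,s7,s8}.
On input a, block {s0,s1,s4} splits into {s1,s4} and {s0}.
On input a, block {s3,s5,s6,s7,s8} splits into {s5,s6,s7} and {s3,s8}.
On input a, block {s1,s4} splits into {s1} and {s4}.
On input a, block {s5,s6,s7} splits into {s6,s7} and {s5}.
On input b, block {s6,s7} splits into {s6} and {s7}.
On input b, block {s3,s8} splits into {s3} and {s8}.
No further refinement is possible. Final partition (8 blocks): {s1} | {s6} | {s0} | {s3} | {s4} | {s5} | {s7} | {s8}.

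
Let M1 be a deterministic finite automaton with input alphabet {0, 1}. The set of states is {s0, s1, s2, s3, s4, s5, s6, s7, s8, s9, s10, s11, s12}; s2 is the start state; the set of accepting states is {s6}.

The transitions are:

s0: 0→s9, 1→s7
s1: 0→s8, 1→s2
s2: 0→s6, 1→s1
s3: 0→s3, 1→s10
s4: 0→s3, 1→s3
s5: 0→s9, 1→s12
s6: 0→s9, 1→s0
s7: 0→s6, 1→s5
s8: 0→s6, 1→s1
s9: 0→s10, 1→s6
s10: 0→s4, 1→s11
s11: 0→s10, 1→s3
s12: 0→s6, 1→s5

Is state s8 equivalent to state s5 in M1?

All states are reachable from the start state.
Start with accepting vs non-accepting: {s6} | {s0,s1,s2,s3,s4,s5,s7,s8,s9,s10,s11,s12}.
Refine {s0,s1,s2,s3,s4,s5,s7,s8,s9,s10,s11,s12} on symbol 0: members go to different blocks, giving {s0,s1,s3,s4,s5,s9,s10,s11} and {s2,s7,s8,s12}.
Refine {s0,s1,s3,s4,s5,s9,s10,s11} on symbol 0: members go to different blocks, giving {s0,s3,s4,s5,s9,s10,s11} and {s1}.
On input 1, block {s0,s3,s4,s5,s9,s10,s11} splits into {s3,s4,s10,s11} and {s0,s5} and {s9}.
On input 1, block {s2,s7,s8,s12} splits into {s2,s8} and {s7,s12}.
The partition is now stable with 7 blocks: {s6} | {s3,s4,s10,s11} | {s2,s8} | {s1} | {s0,s5} | {s9} | {s7,s12}.
s8 and s5 end up in different blocks, so they are distinguishable. For instance, the string '0' is accepted from only s8.

No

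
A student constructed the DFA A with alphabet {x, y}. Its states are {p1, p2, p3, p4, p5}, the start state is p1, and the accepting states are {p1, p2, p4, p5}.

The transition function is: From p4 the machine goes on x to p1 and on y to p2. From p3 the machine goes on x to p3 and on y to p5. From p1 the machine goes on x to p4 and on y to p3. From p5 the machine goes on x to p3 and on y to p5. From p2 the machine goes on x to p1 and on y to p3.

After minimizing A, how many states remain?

Every state is reachable, so we keep all 5.
P0 = {p1,p2,p4,p5} | {p3}.
Split {p1,p2,p4,p5} by δ(·,x) → {p1,p2,p4} and {p5}.
Refine {p1,p2,p4} on symbol y: members go to different blocks, giving {p1,p2} and {p4}.
Split {p1,p2} by δ(·,x) → {p1} and {p2}.
The partition is now stable with 5 blocks: {p1} | {p3} | {p5} | {p4} | {p2}.

5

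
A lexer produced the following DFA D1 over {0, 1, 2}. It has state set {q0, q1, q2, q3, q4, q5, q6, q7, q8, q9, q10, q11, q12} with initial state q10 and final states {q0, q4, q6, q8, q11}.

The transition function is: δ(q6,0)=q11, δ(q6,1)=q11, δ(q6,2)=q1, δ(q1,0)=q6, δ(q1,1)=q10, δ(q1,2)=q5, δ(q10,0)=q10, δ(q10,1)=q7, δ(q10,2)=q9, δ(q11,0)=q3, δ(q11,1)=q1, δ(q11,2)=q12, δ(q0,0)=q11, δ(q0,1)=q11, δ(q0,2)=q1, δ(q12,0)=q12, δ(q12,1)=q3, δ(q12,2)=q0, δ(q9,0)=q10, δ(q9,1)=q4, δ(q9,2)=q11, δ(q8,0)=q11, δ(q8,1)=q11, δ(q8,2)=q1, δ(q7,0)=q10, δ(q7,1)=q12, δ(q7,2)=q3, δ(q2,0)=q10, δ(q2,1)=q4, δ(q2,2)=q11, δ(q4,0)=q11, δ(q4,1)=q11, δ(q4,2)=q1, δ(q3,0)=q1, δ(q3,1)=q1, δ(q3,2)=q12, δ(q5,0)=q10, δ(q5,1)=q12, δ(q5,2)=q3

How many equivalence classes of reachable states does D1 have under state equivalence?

States {q2,q8} cannot be reached from the start state, so discard them.
P0 = {q0,q4,q6,q11} | {q1,q3,q5,q7,q9,q10,q12}.
Refine {q0,q4,q6,q11} on symbol 0: members go to different blocks, giving {q0,q4,q6} and {q11}.
Split {q1,q3,q5,q7,q9,q10,q12} by δ(·,0) → {q3,q5,q7,q9,q10,q12} and {q1}.
On input 0, block {q3,q5,q7,q9,q10,q12} splits into {q5,q7,q9,q10,q12} and {q3}.
Split {q5,q7,q9,q10,q12} by δ(·,1) → {q5,q7,q10} and {q9} and {q12}.
Split {q5,q7,q10} by δ(·,1) → {q5,q7} and {q10}.
No further refinement is possible. Final partition (8 blocks): {q0,q4,q6} | {q5,q7} | {q11} | {q1} | {q3} | {q9} | {q12} | {q10}.

8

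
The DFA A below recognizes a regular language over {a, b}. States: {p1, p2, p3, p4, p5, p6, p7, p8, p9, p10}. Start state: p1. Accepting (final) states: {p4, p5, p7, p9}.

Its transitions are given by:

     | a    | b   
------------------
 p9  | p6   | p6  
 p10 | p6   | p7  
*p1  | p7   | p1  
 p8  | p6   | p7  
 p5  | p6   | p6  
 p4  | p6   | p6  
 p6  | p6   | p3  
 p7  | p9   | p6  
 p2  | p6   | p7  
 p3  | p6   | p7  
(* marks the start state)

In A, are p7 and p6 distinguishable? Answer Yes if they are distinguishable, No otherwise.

Yes

States {p2,p4,p5,p8,p10} cannot be reached from the start state, so discard them.
Start with accepting vs non-accepting: {p7,p9} | {p1,p3,p6}.
Refine {p7,p9} on symbol a: members go to different blocks, giving {p7} and {p9}.
On input a, block {p1,p3,p6} splits into {p3,p6} and {p1}.
Split {p3,p6} by δ(·,b) → {p3} and {p6}.
No further refinement is possible. Final partition (5 blocks): {p7} | {p3} | {p9} | {p1} | {p6}.
p7 and p6 end up in different blocks, so they are distinguishable. For instance, the string 'ε' is accepted from only p7.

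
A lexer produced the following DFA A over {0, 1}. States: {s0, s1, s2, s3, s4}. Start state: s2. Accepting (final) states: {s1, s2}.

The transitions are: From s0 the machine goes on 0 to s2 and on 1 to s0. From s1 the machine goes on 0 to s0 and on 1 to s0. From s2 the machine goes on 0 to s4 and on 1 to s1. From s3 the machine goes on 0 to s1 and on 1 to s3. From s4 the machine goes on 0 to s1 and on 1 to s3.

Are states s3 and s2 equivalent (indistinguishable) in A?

All states are reachable from the start state.
Initial partition by acceptance: {s1,s2} | {s0,s3,s4}.
Split {s1,s2} by δ(·,1) → {s1} and {s2}.
On input 0, block {s0,s3,s4} splits into {s3,s4} and {s0}.
No further refinement is possible. Final partition (4 blocks): {s1} | {s3,s4} | {s2} | {s0}.
s3 and s2 end up in different blocks, so they are distinguishable. For instance, the string 'ε' is accepted from only s2.

No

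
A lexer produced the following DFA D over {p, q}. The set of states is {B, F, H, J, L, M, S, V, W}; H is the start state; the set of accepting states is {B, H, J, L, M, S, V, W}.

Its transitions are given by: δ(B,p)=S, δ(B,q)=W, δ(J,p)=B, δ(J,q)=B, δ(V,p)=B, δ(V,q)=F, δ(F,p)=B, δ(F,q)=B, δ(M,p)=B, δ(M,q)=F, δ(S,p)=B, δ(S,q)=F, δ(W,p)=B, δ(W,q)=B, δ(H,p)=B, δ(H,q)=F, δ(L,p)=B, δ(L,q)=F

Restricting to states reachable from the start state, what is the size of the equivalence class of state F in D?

1

Reachable states from the start: {B,F,H,S,W}. Unreachable: {J,L,M,V} — drop them.
Initial partition by acceptance: {B,H,S,W} | {F}.
Split {B,H,S,W} by δ(·,q) → {H,S} and {B,W}.
On input p, block {B,W} splits into {W} and {B}.
Stable partition: {H,S} | {F} | {W} | {B} — 4 equivalence classes.
The equivalence class containing F is {F}, of size 1.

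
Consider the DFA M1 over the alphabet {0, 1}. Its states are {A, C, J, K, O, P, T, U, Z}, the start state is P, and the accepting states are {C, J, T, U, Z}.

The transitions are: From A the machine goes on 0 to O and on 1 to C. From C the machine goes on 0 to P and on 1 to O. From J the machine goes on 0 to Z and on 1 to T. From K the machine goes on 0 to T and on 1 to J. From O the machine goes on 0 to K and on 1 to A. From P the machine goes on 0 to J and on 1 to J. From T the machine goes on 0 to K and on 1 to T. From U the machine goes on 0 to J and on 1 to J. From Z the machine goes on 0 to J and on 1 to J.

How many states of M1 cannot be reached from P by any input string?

BFS from P reaches {J, K, P, T, Z}; the 4 state(s) A, C, O, U are never visited.

4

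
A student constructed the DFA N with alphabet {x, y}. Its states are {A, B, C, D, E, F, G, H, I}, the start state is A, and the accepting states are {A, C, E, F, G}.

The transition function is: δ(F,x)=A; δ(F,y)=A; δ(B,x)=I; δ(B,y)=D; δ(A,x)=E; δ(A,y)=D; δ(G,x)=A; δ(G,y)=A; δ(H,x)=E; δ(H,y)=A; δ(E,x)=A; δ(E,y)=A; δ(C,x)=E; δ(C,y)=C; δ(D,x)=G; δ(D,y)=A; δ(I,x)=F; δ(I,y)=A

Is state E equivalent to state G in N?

Yes

States {B,C,F,H,I} cannot be reached from the start state, so discard them.
Initial partition by acceptance: {A,E,G} | {D}.
On input y, block {A,E,G} splits into {E,G} and {A}.
Stable partition: {E,G} | {D} | {A} — 3 equivalence classes.
E and G lie in the same block of the stable partition, so they are equivalent — no string distinguishes them.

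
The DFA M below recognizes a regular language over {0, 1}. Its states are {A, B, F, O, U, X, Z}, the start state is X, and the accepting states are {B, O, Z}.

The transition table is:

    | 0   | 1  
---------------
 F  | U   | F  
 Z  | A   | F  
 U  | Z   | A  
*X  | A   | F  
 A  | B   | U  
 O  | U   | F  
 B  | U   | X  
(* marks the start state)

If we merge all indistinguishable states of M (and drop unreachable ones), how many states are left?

3

First remove the unreachable states {O}; 6 states remain.
P0 = {B,Z} | {A,F,U,X}.
On input 0, block {A,F,U,X} splits into {F,X} and {A,U}.
No further refinement is possible. Final partition (3 blocks): {B,Z} | {F,X} | {A,U}.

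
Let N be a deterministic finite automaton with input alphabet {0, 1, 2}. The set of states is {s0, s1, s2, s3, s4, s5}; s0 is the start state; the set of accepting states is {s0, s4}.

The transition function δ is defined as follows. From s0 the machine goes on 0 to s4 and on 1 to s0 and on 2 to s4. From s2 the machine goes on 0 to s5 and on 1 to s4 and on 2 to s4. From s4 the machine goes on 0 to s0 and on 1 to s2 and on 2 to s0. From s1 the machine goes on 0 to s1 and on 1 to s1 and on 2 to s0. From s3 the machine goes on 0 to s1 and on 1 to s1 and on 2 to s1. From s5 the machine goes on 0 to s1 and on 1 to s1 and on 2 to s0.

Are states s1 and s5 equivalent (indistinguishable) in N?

Yes

Reachable states from the start: {s0,s1,s2,s4,s5}. Unreachable: {s3} — drop them.
Initial partition by acceptance: {s0,s4} | {s1,s2,s5}.
On input 1, block {s0,s4} splits into {s0} and {s4}.
On input 1, block {s1,s2,s5} splits into {s1,s5} and {s2}.
The partition is now stable with 4 blocks: {s0} | {s1,s5} | {s4} | {s2}.
s1 and s5 lie in the same block of the stable partition, so they are equivalent — no string distinguishes them.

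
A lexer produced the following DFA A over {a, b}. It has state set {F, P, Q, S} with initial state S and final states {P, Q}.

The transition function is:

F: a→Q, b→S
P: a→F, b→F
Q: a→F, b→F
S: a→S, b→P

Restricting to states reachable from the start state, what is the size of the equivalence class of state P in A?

2

Start with accepting vs non-accepting: {P,Q} | {F,S}.
Refine {F,S} on symbol a: members go to different blocks, giving {F} and {S}.
No further refinement is possible. Final partition (3 blocks): {P,Q} | {F} | {S}.
State P belongs to the block {P,Q}, which has 2 states.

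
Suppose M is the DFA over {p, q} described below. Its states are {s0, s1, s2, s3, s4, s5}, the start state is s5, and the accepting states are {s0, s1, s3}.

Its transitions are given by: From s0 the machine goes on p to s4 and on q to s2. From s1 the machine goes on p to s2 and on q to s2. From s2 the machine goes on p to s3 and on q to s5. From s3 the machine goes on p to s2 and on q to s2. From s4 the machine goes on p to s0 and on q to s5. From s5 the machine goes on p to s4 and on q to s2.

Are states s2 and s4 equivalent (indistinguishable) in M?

Yes

First remove the unreachable states {s1}; 5 states remain.
Initial partition by acceptance: {s0,s3} | {s2,s4,s5}.
On input p, block {s2,s4,s5} splits into {s2,s4} and {s5}.
No further refinement is possible. Final partition (3 blocks): {s0,s3} | {s2,s4} | {s5}.
s2 and s4 lie in the same block of the stable partition, so they are equivalent — no string distinguishes them.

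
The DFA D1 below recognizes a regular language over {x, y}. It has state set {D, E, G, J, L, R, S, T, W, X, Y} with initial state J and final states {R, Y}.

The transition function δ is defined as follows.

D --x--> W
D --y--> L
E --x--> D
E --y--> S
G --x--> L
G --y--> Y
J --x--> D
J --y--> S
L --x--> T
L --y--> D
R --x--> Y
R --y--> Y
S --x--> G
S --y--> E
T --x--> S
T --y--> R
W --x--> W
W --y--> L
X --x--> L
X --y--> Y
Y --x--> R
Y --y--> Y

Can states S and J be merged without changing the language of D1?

States {X} cannot be reached from the start state, so discard them.
Start with accepting vs non-accepting: {R,Y} | {D,E,G,J,L,S,T,W}.
On input y, block {D,E,G,J,L,S,T,W} splits into {D,E,J,L,S,W} and {G,T}.
Refine {D,E,J,L,S,W} on symbol x: members go to different blocks, giving {D,E,J,W} and {L,S}.
No further refinement is possible. Final partition (4 blocks): {R,Y} | {D,E,J,W} | {G,T} | {L,S}.
S and J end up in different blocks, so they are distinguishable. For instance, the string 'xy' is accepted from only S.

No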